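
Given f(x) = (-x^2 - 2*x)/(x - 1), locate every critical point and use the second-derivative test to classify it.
f'(x) = (-x^2 + 2*x + 2)/(x^2 - 2*x + 1)

Solve f'(x) = 0:
  f'(x) = -(x^2 - 2*x - 2)/(x - 1)^2; the denominator is positive wherever f is defined, so f'(x) = 0 ⇔ -x^2 + 2*x + 2 = 0.
  x^2 - 2*x - 2 = 0 has no rational roots; quadratic formula: x = (2 ± √12)/2.
  ⇒ x = 1 - sqrt(3) ≈ -0.7321, 1 + sqrt(3) ≈ 2.7321

f''(x) = -6/(x^3 - 3*x^2 + 3*x - 1)
Second-derivative test at each critical point:
  f''(-0.7321) = 1.1547 > 0 → local minimum
  f''(2.7321) = -1.1547 < 0 → local maximum

Critical points: x = 1 - sqrt(3) ≈ -0.7321 (local minimum); x = 1 + sqrt(3) ≈ 2.7321 (local maximum)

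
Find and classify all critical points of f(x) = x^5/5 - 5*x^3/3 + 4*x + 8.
f'(x) = x^4 - 5*x^2 + 4

Solve f'(x) = 0:
  Factor: x^4 - 5*x^2 + 4 = (x - 2)*(x - 1)*(x + 1)*(x + 2) = 0.
  ⇒ x = -2, -1, 1, 2

f''(x) = 4*x^3 - 10*x
Second-derivative test at each critical point:
  f''(-2) = -12 < 0 → local maximum
  f''(-1) = 6 > 0 → local minimum
  f''(1) = -6 < 0 → local maximum
  f''(2) = 12 > 0 → local minimum

Critical points: x = -2 (local maximum); x = -1 (local minimum); x = 1 (local maximum); x = 2 (local minimum)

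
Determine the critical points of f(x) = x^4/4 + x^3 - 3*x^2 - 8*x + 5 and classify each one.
f'(x) = x^3 + 3*x^2 - 6*x - 8

Solve f'(x) = 0:
  Factor: x^3 + 3*x^2 - 6*x - 8 = (x - 2)*(x + 1)*(x + 4) = 0.
  ⇒ x = -4, -1, 2

f''(x) = 3*x^2 + 6*x - 6
Second-derivative test at each critical point:
  f''(-4) = 18 > 0 → local minimum
  f''(-1) = -9 < 0 → local maximum
  f''(2) = 18 > 0 → local minimum

Critical points: x = -4 (local minimum); x = -1 (local maximum); x = 2 (local minimum)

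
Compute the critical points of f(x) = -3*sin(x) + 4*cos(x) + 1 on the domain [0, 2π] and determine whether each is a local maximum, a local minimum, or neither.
f'(x) = -4*sin(x) - 3*cos(x)

Solve f'(x) = 0 on [0, 2π]:
  f'(x) = 0 ⇔ -3*cos(x) = 4*sin(x) ⇔ tan(x) = -3/4, i.e. x = arctan(-3/4) + nπ; keep the solutions lying in [0, 2π].
  ⇒ x = pi - atan(3/4) ≈ 2.4981, -atan(3/4) + 2*pi ≈ 5.6397

f''(x) = 3*sin(x) - 4*cos(x)
Second-derivative test at each critical point:
  f''(2.4981) = 5 > 0 → local minimum
  f''(5.6397) = -5 < 0 → local maximum

Critical points: x = pi - atan(3/4) ≈ 2.4981 (local minimum); x = -atan(3/4) + 2*pi ≈ 5.6397 (local maximum)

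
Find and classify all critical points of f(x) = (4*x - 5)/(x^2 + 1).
f'(x) = 2*(-2*x^2 + 5*x + 2)/(x^4 + 2*x^2 + 1)

Solve f'(x) = 0:
  f'(x) = -2*(2*x^2 - 5*x - 2)/(x^2 + 1)^2; the denominator is positive wherever f is defined, so f'(x) = 0 ⇔ -4*x^2 + 10*x + 4 = 0.
  Factor: -4*x^2 + 10*x + 4 = -2*(2*x^2 - 5*x - 2); 2*x^2 - 5*x - 2 = 0 has no rational roots; quadratic formula: x = (5 ± √41)/4.
  ⇒ x = 5/4 - sqrt(41)/4 ≈ -0.3508, 5/4 + sqrt(41)/4 ≈ 2.8508

f''(x) = 2*(4*x^2*(4*x - 5) + (5 - 12*x)*(x^2 + 1))/(x^2 + 1)^3
Second-derivative test at each critical point:
  f''(-0.3508) = 10.1537 > 0 → local minimum
  f''(2.8508) = -0.1537 < 0 → local maximum

Critical points: x = 5/4 - sqrt(41)/4 ≈ -0.3508 (local minimum); x = 5/4 + sqrt(41)/4 ≈ 2.8508 (local maximum)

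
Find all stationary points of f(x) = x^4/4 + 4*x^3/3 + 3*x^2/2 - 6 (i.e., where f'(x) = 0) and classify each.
f'(x) = x*(x^2 + 4*x + 3)

Solve f'(x) = 0:
  Factor: x^3 + 4*x^2 + 3*x = x*(x + 1)*(x + 3) = 0.
  ⇒ x = -3, -1, 0

f''(x) = 3*x^2 + 8*x + 3
Second-derivative test at each critical point:
  f''(-3) = 6 > 0 → local minimum
  f''(-1) = -2 < 0 → local maximum
  f''(0) = 3 > 0 → local minimum

Critical points: x = -3 (local minimum); x = -1 (local maximum); x = 0 (local minimum)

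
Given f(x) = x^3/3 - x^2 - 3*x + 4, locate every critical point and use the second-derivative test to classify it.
f'(x) = x^2 - 2*x - 3

Solve f'(x) = 0:
  Factor: x^2 - 2*x - 3 = (x - 3)*(x + 1) = 0.
  ⇒ x = -1, 3

f''(x) = 2*x - 2
Second-derivative test at each critical point:
  f''(-1) = -4 < 0 → local maximum
  f''(3) = 4 > 0 → local minimum

Critical points: x = -1 (local maximum); x = 3 (local minimum)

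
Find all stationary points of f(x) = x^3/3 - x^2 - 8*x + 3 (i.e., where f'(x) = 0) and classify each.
f'(x) = x^2 - 2*x - 8

Solve f'(x) = 0:
  Factor: x^2 - 2*x - 8 = (x - 4)*(x + 2) = 0.
  ⇒ x = -2, 4

f''(x) = 2*x - 2
Second-derivative test at each critical point:
  f''(-2) = -6 < 0 → local maximum
  f''(4) = 6 > 0 → local minimum

Critical points: x = -2 (local maximum); x = 4 (local minimum)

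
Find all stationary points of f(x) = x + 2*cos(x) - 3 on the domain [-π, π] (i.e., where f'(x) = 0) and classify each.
f'(x) = 1 - 2*sin(x)

Solve f'(x) = 0 on [-π, π]:
  f'(x) = 0 ⇔ sin(x) = 1/2, i.e. x = arcsin(1/2) + 2nπ or x = π − arcsin(1/2) + 2nπ; keep the solutions lying in [-π, π].
  ⇒ x = pi/6 ≈ 0.5236, 5*pi/6 ≈ 2.6180

f''(x) = -2*cos(x)
Second-derivative test at each critical point:
  f''(0.5236) = -1.7321 < 0 → local maximum
  f''(2.6180) = 1.7321 > 0 → local minimum

Critical points: x = pi/6 ≈ 0.5236 (local maximum); x = 5*pi/6 ≈ 2.6180 (local minimum)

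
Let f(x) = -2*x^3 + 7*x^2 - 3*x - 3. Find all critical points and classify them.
f'(x) = -6*x^2 + 14*x - 3

Solve f'(x) = 0:
  6*x^2 - 14*x + 3 = 0 has no rational roots; quadratic formula: x = (14 ± √124)/12.
  ⇒ x = 7/6 - sqrt(31)/6 ≈ 0.2387, sqrt(31)/6 + 7/6 ≈ 2.0946

f''(x) = 14 - 12*x
Second-derivative test at each critical point:
  f''(0.2387) = 11.1355 > 0 → local minimum
  f''(2.0946) = -11.1355 < 0 → local maximum

Critical points: x = 7/6 - sqrt(31)/6 ≈ 0.2387 (local minimum); x = sqrt(31)/6 + 7/6 ≈ 2.0946 (local maximum)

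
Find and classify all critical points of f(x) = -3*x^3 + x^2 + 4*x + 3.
f'(x) = -9*x^2 + 2*x + 4

Solve f'(x) = 0:
  9*x^2 - 2*x - 4 = 0 has no rational roots; quadratic formula: x = (2 ± √148)/18.
  ⇒ x = 1/9 - sqrt(37)/9 ≈ -0.5648, 1/9 + sqrt(37)/9 ≈ 0.7870

f''(x) = 2 - 18*x
Second-derivative test at each critical point:
  f''(-0.5648) = 12.1655 > 0 → local minimum
  f''(0.7870) = -12.1655 < 0 → local maximum

Critical points: x = 1/9 - sqrt(37)/9 ≈ -0.5648 (local minimum); x = 1/9 + sqrt(37)/9 ≈ 0.7870 (local maximum)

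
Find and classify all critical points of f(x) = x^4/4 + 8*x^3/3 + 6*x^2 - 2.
f'(x) = x*(x^2 + 8*x + 12)

Solve f'(x) = 0:
  Factor: x^3 + 8*x^2 + 12*x = x*(x + 2)*(x + 6) = 0.
  ⇒ x = -6, -2, 0

f''(x) = 3*x^2 + 16*x + 12
Second-derivative test at each critical point:
  f''(-6) = 24 > 0 → local minimum
  f''(-2) = -8 < 0 → local maximum
  f''(0) = 12 > 0 → local minimum

Critical points: x = -6 (local minimum); x = -2 (local maximum); x = 0 (local minimum)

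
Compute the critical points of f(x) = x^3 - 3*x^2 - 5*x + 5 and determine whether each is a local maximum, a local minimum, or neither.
f'(x) = 3*x^2 - 6*x - 5

Solve f'(x) = 0:
  3*x^2 - 6*x - 5 = 0 has no rational roots; quadratic formula: x = (6 ± √96)/6.
  ⇒ x = 1 - 2*sqrt(6)/3 ≈ -0.6330, 1 + 2*sqrt(6)/3 ≈ 2.6330

f''(x) = 6*x - 6
Second-derivative test at each critical point:
  f''(-0.6330) = -9.7980 < 0 → local maximum
  f''(2.6330) = 9.7980 > 0 → local minimum

Critical points: x = 1 - 2*sqrt(6)/3 ≈ -0.6330 (local maximum); x = 1 + 2*sqrt(6)/3 ≈ 2.6330 (local minimum)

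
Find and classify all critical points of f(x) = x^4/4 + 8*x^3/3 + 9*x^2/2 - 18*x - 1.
f'(x) = x^3 + 8*x^2 + 9*x - 18

Solve f'(x) = 0:
  Factor: x^3 + 8*x^2 + 9*x - 18 = (x - 1)*(x + 3)*(x + 6) = 0.
  ⇒ x = -6, -3, 1

f''(x) = 3*x^2 + 16*x + 9
Second-derivative test at each critical point:
  f''(-6) = 21 > 0 → local minimum
  f''(-3) = -12 < 0 → local maximum
  f''(1) = 28 > 0 → local minimum

Critical points: x = -6 (local minimum); x = -3 (local maximum); x = 1 (local minimum)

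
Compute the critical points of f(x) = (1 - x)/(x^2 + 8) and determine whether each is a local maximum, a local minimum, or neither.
f'(x) = (-x^2 + 2*x*(x - 1) - 8)/(x^2 + 8)^2

Solve f'(x) = 0:
  f'(x) = (x - 4)*(x + 2)/(x^2 + 8)^2; the denominator is positive wherever f is defined, so f'(x) = 0 ⇔ x^2 - 2*x - 8 = 0.
  Factor: x^2 - 2*x - 8 = (x - 4)*(x + 2) = 0.
  ⇒ x = -2, 4

f''(x) = 2*(4*x^2*(1 - x) + (3*x - 1)*(x^2 + 8))/(x^2 + 8)^3
Second-derivative test at each critical point:
  f''(-2) = -1/24 < 0 → local maximum
  f''(4) = 1/96 > 0 → local minimum

Critical points: x = -2 (local maximum); x = 4 (local minimum)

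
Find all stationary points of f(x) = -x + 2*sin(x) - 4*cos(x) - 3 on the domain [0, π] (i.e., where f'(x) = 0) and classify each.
f'(x) = 4*sin(x) + 2*cos(x) - 1

Solve f'(x) = 0 on [0, π]:
  f'(x) = 0 ⇔ 4*sin(x) + 2*cos(x) = 1. Write the left side as R·cos(x + φ) with R = √(2² + (-4)²) = 2*sqrt(5), cos φ = sqrt(5)/5, sin φ = -2*sqrt(5)/5; then cos(x + φ) = sqrt(5)/10. Solve for x and keep the solutions lying in [0, π].
  ⇒ x = atan((2 + sqrt(19))/(1 - 2*sqrt(19))) + pi ≈ 2.4524

f''(x) = -2*sin(x) + 4*cos(x)
Second-derivative test at each critical point:
  f''(2.4524) = -4.3589 < 0 → local maximum

Critical points: x = atan((2 + sqrt(19))/(1 - 2*sqrt(19))) + pi ≈ 2.4524 (local maximum)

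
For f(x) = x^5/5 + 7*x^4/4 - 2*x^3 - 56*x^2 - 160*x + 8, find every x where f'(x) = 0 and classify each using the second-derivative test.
f'(x) = x^4 + 7*x^3 - 6*x^2 - 112*x - 160

Solve f'(x) = 0:
  Factor: x^4 + 7*x^3 - 6*x^2 - 112*x - 160 = (x - 4)*(x + 2)*(x + 4)*(x + 5) = 0.
  ⇒ x = -5, -4, -2, 4

f''(x) = 4*x^3 + 21*x^2 - 12*x - 112
Second-derivative test at each critical point:
  f''(-5) = -27 < 0 → local maximum
  f''(-4) = 16 > 0 → local minimum
  f''(-2) = -36 < 0 → local maximum
  f''(4) = 432 > 0 → local minimum

Critical points: x = -5 (local maximum); x = -4 (local minimum); x = -2 (local maximum); x = 4 (local minimum)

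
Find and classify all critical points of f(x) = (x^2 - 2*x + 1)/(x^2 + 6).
f'(x) = 2*(x^2 + 5*x - 6)/(x^4 + 12*x^2 + 36)

Solve f'(x) = 0:
  f'(x) = 2*(x - 1)*(x + 6)/(x^2 + 6)^2; the denominator is positive wherever f is defined, so f'(x) = 0 ⇔ 2*x^2 + 10*x - 12 = 0.
  Factor: 2*x^2 + 10*x - 12 = 2*(x - 1)*(x + 6) = 0.
  ⇒ x = -6, 1

f''(x) = 2*(-2*x^3 - 15*x^2 + 36*x + 30)/(x^6 + 18*x^4 + 108*x^2 + 216)
Second-derivative test at each critical point:
  f''(-6) = -1/126 < 0 → local maximum
  f''(1) = 2/7 > 0 → local minimum

Critical points: x = -6 (local maximum); x = 1 (local minimum)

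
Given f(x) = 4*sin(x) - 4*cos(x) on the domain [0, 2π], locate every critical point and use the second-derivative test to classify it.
f'(x) = 4*sqrt(2)*sin(x + pi/4)

Solve f'(x) = 0 on [0, 2π]:
  f'(x) = 0 ⇔ 4*cos(x) = -4*sin(x) ⇔ tan(x) = -1, i.e. x = arctan(-1) + nπ; keep the solutions lying in [0, 2π].
  ⇒ x = 3*pi/4 ≈ 2.3562, 7*pi/4 ≈ 5.4978

f''(x) = 4*sqrt(2)*cos(x + pi/4)
Second-derivative test at each critical point:
  f''(2.3562) = -5.6569 < 0 → local maximum
  f''(5.4978) = 5.6569 > 0 → local minimum

Critical points: x = 3*pi/4 ≈ 2.3562 (local maximum); x = 7*pi/4 ≈ 5.4978 (local minimum)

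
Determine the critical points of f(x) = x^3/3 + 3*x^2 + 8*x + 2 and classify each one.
f'(x) = x^2 + 6*x + 8

Solve f'(x) = 0:
  Factor: x^2 + 6*x + 8 = (x + 2)*(x + 4) = 0.
  ⇒ x = -4, -2

f''(x) = 2*x + 6
Second-derivative test at each critical point:
  f''(-4) = -2 < 0 → local maximum
  f''(-2) = 2 > 0 → local minimum

Critical points: x = -4 (local maximum); x = -2 (local minimum)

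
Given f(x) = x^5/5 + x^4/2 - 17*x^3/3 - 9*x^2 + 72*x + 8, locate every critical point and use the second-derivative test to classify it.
f'(x) = x^4 + 2*x^3 - 17*x^2 - 18*x + 72

Solve f'(x) = 0:
  Factor: x^4 + 2*x^3 - 17*x^2 - 18*x + 72 = (x - 3)*(x - 2)*(x + 3)*(x + 4) = 0.
  ⇒ x = -4, -3, 2, 3

f''(x) = 4*x^3 + 6*x^2 - 34*x - 18
Second-derivative test at each critical point:
  f''(-4) = -42 < 0 → local maximum
  f''(-3) = 30 > 0 → local minimum
  f''(2) = -30 < 0 → local maximum
  f''(3) = 42 > 0 → local minimum

Critical points: x = -4 (local maximum); x = -3 (local minimum); x = 2 (local maximum); x = 3 (local minimum)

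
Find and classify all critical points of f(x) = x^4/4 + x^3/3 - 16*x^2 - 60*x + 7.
f'(x) = x^3 + x^2 - 32*x - 60

Solve f'(x) = 0:
  Factor: x^3 + x^2 - 32*x - 60 = (x - 6)*(x + 2)*(x + 5) = 0.
  ⇒ x = -5, -2, 6

f''(x) = 3*x^2 + 2*x - 32
Second-derivative test at each critical point:
  f''(-5) = 33 > 0 → local minimum
  f''(-2) = -24 < 0 → local maximum
  f''(6) = 88 > 0 → local minimum

Critical points: x = -5 (local minimum); x = -2 (local maximum); x = 6 (local minimum)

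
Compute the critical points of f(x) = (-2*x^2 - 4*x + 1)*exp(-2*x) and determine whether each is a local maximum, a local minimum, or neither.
f'(x) = 2*(2*x^2 + 2*x - 3)*exp(-2*x)

Solve f'(x) = 0:
  f'(x) = (4*x^2 + 4*x - 6)·exp(-2*x) and exp(-2*x) > 0 for every x, so f'(x) = 0 ⇔ 4*x^2 + 4*x - 6 = 0.
  Factor: 4*x^2 + 4*x - 6 = 2*(2*x^2 + 2*x - 3); 2*x^2 + 2*x - 3 = 0 has no rational roots; quadratic formula: x = (-2 ± √28)/4.
  ⇒ x = -sqrt(7)/2 - 1/2 ≈ -1.8229, -1/2 + sqrt(7)/2 ≈ 0.8229

f''(x) = 8*(2 - x^2)*exp(-2*x)
Second-derivative test at each critical point:
  f''(-1.8229) = -405.4513 < 0 → local maximum
  f''(0.8229) = 2.0411 > 0 → local minimum

Critical points: x = -sqrt(7)/2 - 1/2 ≈ -1.8229 (local maximum); x = -1/2 + sqrt(7)/2 ≈ 0.8229 (local minimum)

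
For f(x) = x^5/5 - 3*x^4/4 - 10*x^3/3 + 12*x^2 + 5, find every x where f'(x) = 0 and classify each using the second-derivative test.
f'(x) = x*(x^3 - 3*x^2 - 10*x + 24)

Solve f'(x) = 0:
  Factor: x^4 - 3*x^3 - 10*x^2 + 24*x = x*(x - 4)*(x - 2)*(x + 3) = 0.
  ⇒ x = -3, 0, 2, 4

f''(x) = 4*x^3 - 9*x^2 - 20*x + 24
Second-derivative test at each critical point:
  f''(-3) = -105 < 0 → local maximum
  f''(0) = 24 > 0 → local minimum
  f''(2) = -20 < 0 → local maximum
  f''(4) = 56 > 0 → local minimum

Critical points: x = -3 (local maximum); x = 0 (local minimum); x = 2 (local maximum); x = 4 (local minimum)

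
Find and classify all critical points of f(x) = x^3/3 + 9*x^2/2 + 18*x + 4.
f'(x) = x^2 + 9*x + 18

Solve f'(x) = 0:
  Factor: x^2 + 9*x + 18 = (x + 3)*(x + 6) = 0.
  ⇒ x = -6, -3

f''(x) = 2*x + 9
Second-derivative test at each critical point:
  f''(-6) = -3 < 0 → local maximum
  f''(-3) = 3 > 0 → local minimum

Critical points: x = -6 (local maximum); x = -3 (local minimum)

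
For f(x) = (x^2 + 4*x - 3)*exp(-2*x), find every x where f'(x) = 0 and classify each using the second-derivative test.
f'(x) = 2*(-x^2 - 3*x + 5)*exp(-2*x)

Solve f'(x) = 0:
  f'(x) = (-2*x^2 - 6*x + 10)·exp(-2*x) and exp(-2*x) > 0 for every x, so f'(x) = 0 ⇔ -2*x^2 - 6*x + 10 = 0.
  Factor: -2*x^2 - 6*x + 10 = -2*(x^2 + 3*x - 5); x^2 + 3*x - 5 = 0 has no rational roots; quadratic formula: x = (-3 ± √29)/2.
  ⇒ x = -sqrt(29)/2 - 3/2 ≈ -4.1926, -3/2 + sqrt(29)/2 ≈ 1.1926

f''(x) = 2*(2*x^2 + 4*x - 13)*exp(-2*x)
Second-derivative test at each critical point:
  f''(-4.1926) = 47191.0674 > 0 → local minimum
  f''(1.1926) = -0.9917 < 0 → local maximum

Critical points: x = -sqrt(29)/2 - 3/2 ≈ -4.1926 (local minimum); x = -3/2 + sqrt(29)/2 ≈ 1.1926 (local maximum)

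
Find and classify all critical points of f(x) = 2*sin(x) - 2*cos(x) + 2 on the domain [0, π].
f'(x) = 2*sqrt(2)*sin(x + pi/4)

Solve f'(x) = 0 on [0, π]:
  f'(x) = 0 ⇔ 2*cos(x) = -2*sin(x) ⇔ tan(x) = -1, i.e. x = arctan(-1) + nπ; keep the solutions lying in [0, π].
  ⇒ x = 3*pi/4 ≈ 2.3562

f''(x) = 2*sqrt(2)*cos(x + pi/4)
Second-derivative test at each critical point:
  f''(2.3562) = -2.8284 < 0 → local maximum

Critical points: x = 3*pi/4 ≈ 2.3562 (local maximum)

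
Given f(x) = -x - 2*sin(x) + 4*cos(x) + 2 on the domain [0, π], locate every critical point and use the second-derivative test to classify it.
f'(x) = -4*sin(x) - 2*cos(x) - 1

Solve f'(x) = 0 on [0, π]:
  f'(x) = 0 ⇔ -4*sin(x) - 2*cos(x) = 1. Write the left side as R·cos(x + φ) with R = √((-2)² + 4²) = 2*sqrt(5), cos φ = -sqrt(5)/5, sin φ = 2*sqrt(5)/5; then cos(x + φ) = sqrt(5)/10. Solve for x and keep the solutions lying in [0, π].
  ⇒ x = atan((-2 + sqrt(19))/(-2*sqrt(19) - 1)) + pi ≈ 2.9035

f''(x) = 2*sin(x) - 4*cos(x)
Second-derivative test at each critical point:
  f''(2.9035) = 4.3589 > 0 → local minimum

Critical points: x = atan((-2 + sqrt(19))/(-2*sqrt(19) - 1)) + pi ≈ 2.9035 (local minimum)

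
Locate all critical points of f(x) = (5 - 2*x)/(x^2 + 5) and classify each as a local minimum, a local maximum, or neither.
f'(x) = 2*(x^2 - 5*x - 5)/(x^4 + 10*x^2 + 25)

Solve f'(x) = 0:
  f'(x) = 2*(x^2 - 5*x - 5)/(x^2 + 5)^2; the denominator is positive wherever f is defined, so f'(x) = 0 ⇔ 2*x^2 - 10*x - 10 = 0.
  Factor: 2*x^2 - 10*x - 10 = 2*(x^2 - 5*x - 5); x^2 - 5*x - 5 = 0 has no rational roots; quadratic formula: x = (5 ± √45)/2.
  ⇒ x = 5/2 - 3*sqrt(5)/2 ≈ -0.8541, 5/2 + 3*sqrt(5)/2 ≈ 5.8541

f''(x) = 2*(4*x^2*(5 - 2*x) + (6*x - 5)*(x^2 + 5))/(x^2 + 5)^3
Second-derivative test at each critical point:
  f''(-0.8541) = -0.4087 < 0 → local maximum
  f''(5.8541) = 0.0087 > 0 → local minimum

Critical points: x = 5/2 - 3*sqrt(5)/2 ≈ -0.8541 (local maximum); x = 5/2 + 3*sqrt(5)/2 ≈ 5.8541 (local minimum)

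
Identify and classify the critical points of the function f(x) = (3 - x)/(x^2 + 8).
f'(x) = (-x^2 + 2*x*(x - 3) - 8)/(x^2 + 8)^2

Solve f'(x) = 0:
  f'(x) = (x^2 - 6*x - 8)/(x^2 + 8)^2; the denominator is positive wherever f is defined, so f'(x) = 0 ⇔ x^2 - 6*x - 8 = 0.
  x^2 - 6*x - 8 = 0 has no rational roots; quadratic formula: x = (6 ± √68)/2.
  ⇒ x = 3 - sqrt(17) ≈ -1.1231, 3 + sqrt(17) ≈ 7.1231

f''(x) = 2*(4*x^2*(3 - x) + 3*(x - 1)*(x^2 + 8))/(x^2 + 8)^3
Second-derivative test at each critical point:
  f''(-1.1231) = -0.0961 < 0 → local maximum
  f''(7.1231) = 0.0024 > 0 → local minimum

Critical points: x = 3 - sqrt(17) ≈ -1.1231 (local maximum); x = 3 + sqrt(17) ≈ 7.1231 (local minimum)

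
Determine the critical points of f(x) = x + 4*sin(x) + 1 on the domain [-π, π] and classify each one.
f'(x) = 4*cos(x) + 1

Solve f'(x) = 0 on [-π, π]:
  f'(x) = 0 ⇔ cos(x) = -1/4, i.e. x = ±arccos(-1/4) + 2nπ; keep the solutions lying in [-π, π].
  ⇒ x = -acos(-1/4) ≈ -1.8235, acos(-1/4) ≈ 1.8235

f''(x) = -4*sin(x)
Second-derivative test at each critical point:
  f''(-1.8235) = 3.8730 > 0 → local minimum
  f''(1.8235) = -3.8730 < 0 → local maximum

Critical points: x = -acos(-1/4) ≈ -1.8235 (local minimum); x = acos(-1/4) ≈ 1.8235 (local maximum)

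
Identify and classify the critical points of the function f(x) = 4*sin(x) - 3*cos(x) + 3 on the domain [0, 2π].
f'(x) = 3*sin(x) + 4*cos(x)

Solve f'(x) = 0 on [0, 2π]:
  f'(x) = 0 ⇔ 4*cos(x) = -3*sin(x) ⇔ tan(x) = -4/3, i.e. x = arctan(-4/3) + nπ; keep the solutions lying in [0, 2π].
  ⇒ x = pi - atan(4/3) ≈ 2.2143, -atan(4/3) + 2*pi ≈ 5.3559

f''(x) = -4*sin(x) + 3*cos(x)
Second-derivative test at each critical point:
  f''(2.2143) = -5 < 0 → local maximum
  f''(5.3559) = 5 > 0 → local minimum

Critical points: x = pi - atan(4/3) ≈ 2.2143 (local maximum); x = -atan(4/3) + 2*pi ≈ 5.3559 (local minimum)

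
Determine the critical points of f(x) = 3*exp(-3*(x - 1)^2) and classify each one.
f'(x) = 18*(1 - x)*exp(-3*(x - 1)^2)

Solve f'(x) = 0:
  f'(x) = (18 - 18*x)·exp(-3*(x - 1)^2) and exp(-3*(x - 1)^2) > 0 for every x, so f'(x) = 0 ⇔ 18 - 18*x = 0.
  Factor: 18 - 18*x = -18*(x - 1) = 0.
  ⇒ x = 1

f''(x) = 18*(6*(x - 1)^2 - 1)*exp(-3*(x - 1)^2)
Second-derivative test at each critical point:
  f''(1) = -18 < 0 → local maximum

Critical points: x = 1 (local maximum)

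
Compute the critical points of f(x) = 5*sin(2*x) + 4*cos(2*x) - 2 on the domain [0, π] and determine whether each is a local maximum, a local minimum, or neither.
f'(x) = -8*sin(2*x) + 10*cos(2*x)

Solve f'(x) = 0 on [0, π]:
  f'(x) = 0 ⇔ 5*cos(2*x) = 4*sin(2*x) ⇔ tan(2*x) = 5/4, i.e. 2*x = arctan(5/4) + nπ; keep the solutions lying in [0, π].
  ⇒ x = atan(5/4)/2 ≈ 0.4480, atan(5/4)/2 + pi/2 ≈ 2.0188

f''(x) = -20*sin(2*x) - 16*cos(2*x)
Second-derivative test at each critical point:
  f''(0.4480) = -25.6125 < 0 → local maximum
  f''(2.0188) = 25.6125 > 0 → local minimum

Critical points: x = atan(5/4)/2 ≈ 0.4480 (local maximum); x = atan(5/4)/2 + pi/2 ≈ 2.0188 (local minimum)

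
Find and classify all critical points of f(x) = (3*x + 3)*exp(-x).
f'(x) = -3*x*exp(-x)

Solve f'(x) = 0:
  f'(x) = (-3*x)·exp(-x) and exp(-x) > 0 for every x, so f'(x) = 0 ⇔ -3*x = 0.
  -3*x = 0.
  ⇒ x = 0

f''(x) = 3*(x - 1)*exp(-x)
Second-derivative test at each critical point:
  f''(0) = -3 < 0 → local maximum

Critical points: x = 0 (local maximum)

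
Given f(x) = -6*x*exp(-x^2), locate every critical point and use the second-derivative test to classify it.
f'(x) = 6*(2*x^2 - 1)*exp(-x^2)

Solve f'(x) = 0:
  f'(x) = (12*x^2 - 6)·exp(-x^2) and exp(-x^2) > 0 for every x, so f'(x) = 0 ⇔ 12*x^2 - 6 = 0.
  Factor: 12*x^2 - 6 = 6*(2*x^2 - 1); 2*x^2 - 1 = 0 has no rational roots; quadratic formula: x = (0 ± √8)/4.
  ⇒ x = -sqrt(2)/2 ≈ -0.7071, sqrt(2)/2 ≈ 0.7071

f''(x) = (-24*x^3 + 36*x)*exp(-x^2)
Second-derivative test at each critical point:
  f''(-0.7071) = -10.2932 < 0 → local maximum
  f''(0.7071) = 10.2932 > 0 → local minimum

Critical points: x = -sqrt(2)/2 ≈ -0.7071 (local maximum); x = sqrt(2)/2 ≈ 0.7071 (local minimum)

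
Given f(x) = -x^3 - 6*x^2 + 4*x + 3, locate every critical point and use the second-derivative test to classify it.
f'(x) = -3*x^2 - 12*x + 4

Solve f'(x) = 0:
  3*x^2 + 12*x - 4 = 0 has no rational roots; quadratic formula: x = (-12 ± √192)/6.
  ⇒ x = -4*sqrt(3)/3 - 2 ≈ -4.3094, -2 + 4*sqrt(3)/3 ≈ 0.3094

f''(x) = -6*x - 12
Second-derivative test at each critical point:
  f''(-4.3094) = 13.8564 > 0 → local minimum
  f''(0.3094) = -13.8564 < 0 → local maximum

Critical points: x = -4*sqrt(3)/3 - 2 ≈ -4.3094 (local minimum); x = -2 + 4*sqrt(3)/3 ≈ 0.3094 (local maximum)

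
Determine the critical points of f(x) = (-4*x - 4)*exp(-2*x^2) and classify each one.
f'(x) = 4*(4*x*(x + 1) - 1)*exp(-2*x^2)

Solve f'(x) = 0:
  f'(x) = (16*x^2 + 16*x - 4)·exp(-2*x^2) and exp(-2*x^2) > 0 for every x, so f'(x) = 0 ⇔ 16*x^2 + 16*x - 4 = 0.
  Factor: 16*x^2 + 16*x - 4 = 4*(4*x^2 + 4*x - 1); 4*x^2 + 4*x - 1 = 0 has no rational roots; quadratic formula: x = (-4 ± √32)/8.
  ⇒ x = -sqrt(2)/2 - 1/2 ≈ -1.2071, -1/2 + sqrt(2)/2 ≈ 0.2071

f''(x) = 16*(-4*x^2*(x + 1) + 3*x + 1)*exp(-2*x^2)
Second-derivative test at each critical point:
  f''(-1.2071) = -1.2275 < 0 → local maximum
  f''(0.2071) = 20.7672 > 0 → local minimum

Critical points: x = -sqrt(2)/2 - 1/2 ≈ -1.2071 (local maximum); x = -1/2 + sqrt(2)/2 ≈ 0.2071 (local minimum)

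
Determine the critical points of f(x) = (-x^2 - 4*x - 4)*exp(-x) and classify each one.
f'(x) = x*(x + 2)*exp(-x)

Solve f'(x) = 0:
  f'(x) = (x^2 + 2*x)·exp(-x) and exp(-x) > 0 for every x, so f'(x) = 0 ⇔ x^2 + 2*x = 0.
  Factor: x^2 + 2*x = x*(x + 2) = 0.
  ⇒ x = -2, 0

f''(x) = (2 - x^2)*exp(-x)
Second-derivative test at each critical point:
  f''(-2) = -14.7781 < 0 → local maximum
  f''(0) = 2 > 0 → local minimum

Critical points: x = -2 (local maximum); x = 0 (local minimum)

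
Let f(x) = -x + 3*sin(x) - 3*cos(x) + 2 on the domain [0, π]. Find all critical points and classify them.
f'(x) = 3*sqrt(2)*sin(x + pi/4) - 1

Solve f'(x) = 0 on [0, π]:
  f'(x) = 0 ⇔ 3*sin(x) + 3*cos(x) = 1. Write the left side as R·cos(x + φ) with R = √(3² + (-3)²) = 3*sqrt(2), cos φ = sqrt(2)/2, sin φ = -sqrt(2)/2; then cos(x + φ) = sqrt(2)/6. Solve for x and keep the solutions lying in [0, π].
  ⇒ x = atan((1 + sqrt(17))/(1 - sqrt(17))) + pi ≈ 2.1183

f''(x) = 3*sqrt(2)*cos(x + pi/4)
Second-derivative test at each critical point:
  f''(2.1183) = -4.1231 < 0 → local maximum

Critical points: x = atan((1 + sqrt(17))/(1 - sqrt(17))) + pi ≈ 2.1183 (local maximum)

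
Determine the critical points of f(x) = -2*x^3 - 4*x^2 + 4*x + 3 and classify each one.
f'(x) = -6*x^2 - 8*x + 4

Solve f'(x) = 0:
  Factor: -6*x^2 - 8*x + 4 = -2*(3*x^2 + 4*x - 2); 3*x^2 + 4*x - 2 = 0 has no rational roots; quadratic formula: x = (-4 ± √40)/6.
  ⇒ x = -sqrt(10)/3 - 2/3 ≈ -1.7208, -2/3 + sqrt(10)/3 ≈ 0.3874

f''(x) = -12*x - 8
Second-derivative test at each critical point:
  f''(-1.7208) = 12.6491 > 0 → local minimum
  f''(0.3874) = -12.6491 < 0 → local maximum

Critical points: x = -sqrt(10)/3 - 2/3 ≈ -1.7208 (local minimum); x = -2/3 + sqrt(10)/3 ≈ 0.3874 (local maximum)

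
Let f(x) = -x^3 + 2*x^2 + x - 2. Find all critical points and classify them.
f'(x) = -3*x^2 + 4*x + 1

Solve f'(x) = 0:
  3*x^2 - 4*x - 1 = 0 has no rational roots; quadratic formula: x = (4 ± √28)/6.
  ⇒ x = 2/3 - sqrt(7)/3 ≈ -0.2153, 2/3 + sqrt(7)/3 ≈ 1.5486

f''(x) = 4 - 6*x
Second-derivative test at each critical point:
  f''(-0.2153) = 5.2915 > 0 → local minimum
  f''(1.5486) = -5.2915 < 0 → local maximum

Critical points: x = 2/3 - sqrt(7)/3 ≈ -0.2153 (local minimum); x = 2/3 + sqrt(7)/3 ≈ 1.5486 (local maximum)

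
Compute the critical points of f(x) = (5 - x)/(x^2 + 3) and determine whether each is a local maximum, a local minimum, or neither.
f'(x) = (-x^2 + 2*x*(x - 5) - 3)/(x^2 + 3)^2

Solve f'(x) = 0:
  f'(x) = (x^2 - 10*x - 3)/(x^2 + 3)^2; the denominator is positive wherever f is defined, so f'(x) = 0 ⇔ x^2 - 10*x - 3 = 0.
  x^2 - 10*x - 3 = 0 has no rational roots; quadratic formula: x = (10 ± √112)/2.
  ⇒ x = 5 - 2*sqrt(7) ≈ -0.2915, 5 + 2*sqrt(7) ≈ 10.2915

f''(x) = 2*(4*x^2*(5 - x) + (3*x - 5)*(x^2 + 3))/(x^2 + 3)^3
Second-derivative test at each critical point:
  f''(-0.2915) = -1.1120 < 0 → local maximum
  f''(10.2915) = 0.0009 > 0 → local minimum

Critical points: x = 5 - 2*sqrt(7) ≈ -0.2915 (local maximum); x = 5 + 2*sqrt(7) ≈ 10.2915 (local minimum)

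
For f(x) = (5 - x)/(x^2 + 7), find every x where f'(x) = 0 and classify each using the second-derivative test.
f'(x) = (-x^2 + 2*x*(x - 5) - 7)/(x^2 + 7)^2

Solve f'(x) = 0:
  f'(x) = (x^2 - 10*x - 7)/(x^2 + 7)^2; the denominator is positive wherever f is defined, so f'(x) = 0 ⇔ x^2 - 10*x - 7 = 0.
  x^2 - 10*x - 7 = 0 has no rational roots; quadratic formula: x = (10 ± √128)/2.
  ⇒ x = 5 - 4*sqrt(2) ≈ -0.6569, 5 + 4*sqrt(2) ≈ 10.6569

f''(x) = 2*(4*x^2*(5 - x) + (3*x - 5)*(x^2 + 7))/(x^2 + 7)^3
Second-derivative test at each critical point:
  f''(-0.6569) = -0.2049 < 0 → local maximum
  f''(10.6569) = 0.0008 > 0 → local minimum

Critical points: x = 5 - 4*sqrt(2) ≈ -0.6569 (local maximum); x = 5 + 4*sqrt(2) ≈ 10.6569 (local minimum)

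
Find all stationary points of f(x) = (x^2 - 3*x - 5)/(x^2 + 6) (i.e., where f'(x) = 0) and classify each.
f'(x) = (3*x^2 + 22*x - 18)/(x^4 + 12*x^2 + 36)

Solve f'(x) = 0:
  f'(x) = (3*x^2 + 22*x - 18)/(x^2 + 6)^2; the denominator is positive wherever f is defined, so f'(x) = 0 ⇔ 3*x^2 + 22*x - 18 = 0.
  3*x^2 + 22*x - 18 = 0 has no rational roots; quadratic formula: x = (-22 ± √700)/6.
  ⇒ x = -5*sqrt(7)/3 - 11/3 ≈ -8.0763, -11/3 + 5*sqrt(7)/3 ≈ 0.7429

f''(x) = 6*(-x^3 - 11*x^2 + 18*x + 22)/(x^6 + 18*x^4 + 108*x^2 + 216)
Second-derivative test at each critical point:
  f''(-8.0763) = -0.0052 < 0 → local maximum
  f''(0.7429) = 0.6163 > 0 → local minimum

Critical points: x = -5*sqrt(7)/3 - 11/3 ≈ -8.0763 (local maximum); x = -11/3 + 5*sqrt(7)/3 ≈ 0.7429 (local minimum)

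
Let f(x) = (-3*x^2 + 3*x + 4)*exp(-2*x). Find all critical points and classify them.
f'(x) = (6*x^2 - 12*x - 5)*exp(-2*x)

Solve f'(x) = 0:
  f'(x) = (6*x^2 - 12*x - 5)·exp(-2*x) and exp(-2*x) > 0 for every x, so f'(x) = 0 ⇔ 6*x^2 - 12*x - 5 = 0.
  6*x^2 - 12*x - 5 = 0 has no rational roots; quadratic formula: x = (12 ± √264)/12.
  ⇒ x = 1 - sqrt(66)/6 ≈ -0.3540, 1 + sqrt(66)/6 ≈ 2.3540

f''(x) = 2*(-6*x^2 + 18*x - 1)*exp(-2*x)
Second-derivative test at each critical point:
  f''(-0.3540) = -32.9828 < 0 → local maximum
  f''(2.3540) = 0.1466 > 0 → local minimum

Critical points: x = 1 - sqrt(66)/6 ≈ -0.3540 (local maximum); x = 1 + sqrt(66)/6 ≈ 2.3540 (local minimum)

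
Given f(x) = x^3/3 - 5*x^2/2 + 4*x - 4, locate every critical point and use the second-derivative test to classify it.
f'(x) = x^2 - 5*x + 4

Solve f'(x) = 0:
  Factor: x^2 - 5*x + 4 = (x - 4)*(x - 1) = 0.
  ⇒ x = 1, 4

f''(x) = 2*x - 5
Second-derivative test at each critical point:
  f''(1) = -3 < 0 → local maximum
  f''(4) = 3 > 0 → local minimum

Critical points: x = 1 (local maximum); x = 4 (local minimum)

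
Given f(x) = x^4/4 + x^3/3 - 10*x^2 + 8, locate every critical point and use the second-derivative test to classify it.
f'(x) = x*(x^2 + x - 20)

Solve f'(x) = 0:
  Factor: x^3 + x^2 - 20*x = x*(x - 4)*(x + 5) = 0.
  ⇒ x = -5, 0, 4

f''(x) = 3*x^2 + 2*x - 20
Second-derivative test at each critical point:
  f''(-5) = 45 > 0 → local minimum
  f''(0) = -20 < 0 → local maximum
  f''(4) = 36 > 0 → local minimum

Critical points: x = -5 (local minimum); x = 0 (local maximum); x = 4 (local minimum)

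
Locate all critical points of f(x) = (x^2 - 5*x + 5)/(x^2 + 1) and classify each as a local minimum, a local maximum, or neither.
f'(x) = (5*x^2 - 8*x - 5)/(x^4 + 2*x^2 + 1)

Solve f'(x) = 0:
  f'(x) = (5*x^2 - 8*x - 5)/(x^2 + 1)^2; the denominator is positive wherever f is defined, so f'(x) = 0 ⇔ 5*x^2 - 8*x - 5 = 0.
  5*x^2 - 8*x - 5 = 0 has no rational roots; quadratic formula: x = (8 ± √164)/10.
  ⇒ x = 4/5 - sqrt(41)/5 ≈ -0.4806, 4/5 + sqrt(41)/5 ≈ 2.0806

f''(x) = 2*(-5*x^3 + 12*x^2 + 15*x - 4)/(x^6 + 3*x^4 + 3*x^2 + 1)
Second-derivative test at each critical point:
  f''(-0.4806) = -8.4510 < 0 → local maximum
  f''(2.0806) = 0.4510 > 0 → local minimum

Critical points: x = 4/5 - sqrt(41)/5 ≈ -0.4806 (local maximum); x = 4/5 + sqrt(41)/5 ≈ 2.0806 (local minimum)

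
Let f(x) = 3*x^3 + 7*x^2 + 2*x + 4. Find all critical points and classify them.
f'(x) = 9*x^2 + 14*x + 2

Solve f'(x) = 0:
  9*x^2 + 14*x + 2 = 0 has no rational roots; quadratic formula: x = (-14 ± √124)/18.
  ⇒ x = -7/9 - sqrt(31)/9 ≈ -1.3964, -7/9 + sqrt(31)/9 ≈ -0.1591

f''(x) = 18*x + 14
Second-derivative test at each critical point:
  f''(-1.3964) = -11.1355 < 0 → local maximum
  f''(-0.1591) = 11.1355 > 0 → local minimum

Critical points: x = -7/9 - sqrt(31)/9 ≈ -1.3964 (local maximum); x = -7/9 + sqrt(31)/9 ≈ -0.1591 (local minimum)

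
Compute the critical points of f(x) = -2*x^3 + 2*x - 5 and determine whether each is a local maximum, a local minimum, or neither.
f'(x) = 2 - 6*x^2

Solve f'(x) = 0:
  Factor: 2 - 6*x^2 = -2*(3*x^2 - 1); 3*x^2 - 1 = 0 has no rational roots; quadratic formula: x = (0 ± √12)/6.
  ⇒ x = -sqrt(3)/3 ≈ -0.5774, sqrt(3)/3 ≈ 0.5774

f''(x) = -12*x
Second-derivative test at each critical point:
  f''(-0.5774) = 6.9282 > 0 → local minimum
  f''(0.5774) = -6.9282 < 0 → local maximum

Critical points: x = -sqrt(3)/3 ≈ -0.5774 (local minimum); x = sqrt(3)/3 ≈ 0.5774 (local maximum)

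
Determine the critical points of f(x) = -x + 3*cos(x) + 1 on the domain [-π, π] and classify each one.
f'(x) = -3*sin(x) - 1

Solve f'(x) = 0 on [-π, π]:
  f'(x) = 0 ⇔ sin(x) = -1/3, i.e. x = arcsin(-1/3) + 2nπ or x = π − arcsin(-1/3) + 2nπ; keep the solutions lying in [-π, π].
  ⇒ x = -pi + asin(1/3) ≈ -2.8018, -asin(1/3) ≈ -0.3398

f''(x) = -3*cos(x)
Second-derivative test at each critical point:
  f''(-2.8018) = 2.8284 > 0 → local minimum
  f''(-0.3398) = -2.8284 < 0 → local maximum

Critical points: x = -pi + asin(1/3) ≈ -2.8018 (local minimum); x = -asin(1/3) ≈ -0.3398 (local maximum)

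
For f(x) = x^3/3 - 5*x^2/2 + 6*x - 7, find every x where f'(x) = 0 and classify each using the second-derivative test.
f'(x) = x^2 - 5*x + 6

Solve f'(x) = 0:
  Factor: x^2 - 5*x + 6 = (x - 3)*(x - 2) = 0.
  ⇒ x = 2, 3

f''(x) = 2*x - 5
Second-derivative test at each critical point:
  f''(2) = -1 < 0 → local maximum
  f''(3) = 1 > 0 → local minimum

Critical points: x = 2 (local maximum); x = 3 (local minimum)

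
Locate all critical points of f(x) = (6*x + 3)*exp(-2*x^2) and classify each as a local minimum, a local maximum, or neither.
f'(x) = 6*(-2*x*(2*x + 1) + 1)*exp(-2*x^2)

Solve f'(x) = 0:
  f'(x) = (-24*x^2 - 12*x + 6)·exp(-2*x^2) and exp(-2*x^2) > 0 for every x, so f'(x) = 0 ⇔ -24*x^2 - 12*x + 6 = 0.
  Factor: -24*x^2 - 12*x + 6 = -6*(4*x^2 + 2*x - 1); 4*x^2 + 2*x - 1 = 0 has no rational roots; quadratic formula: x = (-2 ± √20)/8.
  ⇒ x = -sqrt(5)/4 - 1/4 ≈ -0.8090, -1/4 + sqrt(5)/4 ≈ 0.3090

f''(x) = 12*(4*x^2*(2*x + 1) - 6*x - 1)*exp(-2*x^2)
Second-derivative test at each critical point:
  f''(-0.8090) = 7.2472 > 0 → local minimum
  f''(0.3090) = -22.1678 < 0 → local maximum

Critical points: x = -sqrt(5)/4 - 1/4 ≈ -0.8090 (local minimum); x = -1/4 + sqrt(5)/4 ≈ 0.3090 (local maximum)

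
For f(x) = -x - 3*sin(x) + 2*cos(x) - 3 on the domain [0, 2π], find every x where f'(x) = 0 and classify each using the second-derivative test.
f'(x) = -2*sin(x) - 3*cos(x) - 1

Solve f'(x) = 0 on [0, 2π]:
  f'(x) = 0 ⇔ -2*sin(x) - 3*cos(x) = 1. Write the left side as R·cos(x + φ) with R = √((-3)² + 2²) = sqrt(13), cos φ = -3*sqrt(13)/13, sin φ = 2*sqrt(13)/13; then cos(x + φ) = sqrt(13)/13. Solve for x and keep the solutions lying in [0, 2π].
  ⇒ x = atan((-2 + 6*sqrt(3))/(-4*sqrt(3) - 3)) + pi ≈ 2.4398, atan((-6*sqrt(3) - 2)/(-3 + 4*sqrt(3))) + 2*pi ≈ 5.0194

f''(x) = 3*sin(x) - 2*cos(x)
Second-derivative test at each critical point:
  f''(2.4398) = 3.4641 > 0 → local minimum
  f''(5.0194) = -3.4641 < 0 → local maximum

Critical points: x = atan((-2 + 6*sqrt(3))/(-4*sqrt(3) - 3)) + pi ≈ 2.4398 (local minimum); x = atan((-6*sqrt(3) - 2)/(-3 + 4*sqrt(3))) + 2*pi ≈ 5.0194 (local maximum)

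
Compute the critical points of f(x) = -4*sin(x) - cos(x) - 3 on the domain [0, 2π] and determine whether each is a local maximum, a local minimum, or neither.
f'(x) = sin(x) - 4*cos(x)

Solve f'(x) = 0 on [0, 2π]:
  f'(x) = 0 ⇔ -4*cos(x) = -sin(x) ⇔ tan(x) = 4, i.e. x = arctan(4) + nπ; keep the solutions lying in [0, 2π].
  ⇒ x = atan(4) ≈ 1.3258, atan(4) + pi ≈ 4.4674

f''(x) = 4*sin(x) + cos(x)
Second-derivative test at each critical point:
  f''(1.3258) = 4.1231 > 0 → local minimum
  f''(4.4674) = -4.1231 < 0 → local maximum

Critical points: x = atan(4) ≈ 1.3258 (local minimum); x = atan(4) + pi ≈ 4.4674 (local maximum)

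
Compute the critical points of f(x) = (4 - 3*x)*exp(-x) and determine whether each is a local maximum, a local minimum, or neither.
f'(x) = (3*x - 7)*exp(-x)

Solve f'(x) = 0:
  f'(x) = (3*x - 7)·exp(-x) and exp(-x) > 0 for every x, so f'(x) = 0 ⇔ 3*x - 7 = 0.
  3*x - 7 = 0.
  ⇒ x = 7/3

f''(x) = (10 - 3*x)*exp(-x)
Second-derivative test at each critical point:
  f''(7/3) = 0.2909 > 0 → local minimum

Critical points: x = 7/3 (local minimum)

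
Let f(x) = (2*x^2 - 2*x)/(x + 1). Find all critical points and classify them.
f'(x) = 2*(x^2 + 2*x - 1)/(x^2 + 2*x + 1)

Solve f'(x) = 0:
  f'(x) = 2*(x^2 + 2*x - 1)/(x + 1)^2; the denominator is positive wherever f is defined, so f'(x) = 0 ⇔ 2*x^2 + 4*x - 2 = 0.
  Factor: 2*x^2 + 4*x - 2 = 2*(x^2 + 2*x - 1); x^2 + 2*x - 1 = 0 has no rational roots; quadratic formula: x = (-2 ± √8)/2.
  ⇒ x = -sqrt(2) - 1 ≈ -2.4142, -1 + sqrt(2) ≈ 0.4142

f''(x) = 8/(x^3 + 3*x^2 + 3*x + 1)
Second-derivative test at each critical point:
  f''(-2.4142) = -2.8284 < 0 → local maximum
  f''(0.4142) = 2.8284 > 0 → local minimum

Critical points: x = -sqrt(2) - 1 ≈ -2.4142 (local maximum); x = -1 + sqrt(2) ≈ 0.4142 (local minimum)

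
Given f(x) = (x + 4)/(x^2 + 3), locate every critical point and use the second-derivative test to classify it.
f'(x) = (x^2 - 2*x*(x + 4) + 3)/(x^2 + 3)^2

Solve f'(x) = 0:
  f'(x) = -(x^2 + 8*x - 3)/(x^2 + 3)^2; the denominator is positive wherever f is defined, so f'(x) = 0 ⇔ -x^2 - 8*x + 3 = 0.
  x^2 + 8*x - 3 = 0 has no rational roots; quadratic formula: x = (-8 ± √76)/2.
  ⇒ x = -sqrt(19) - 4 ≈ -8.3589, -4 + sqrt(19) ≈ 0.3589

f''(x) = 2*(4*x^2*(x + 4) - (3*x + 4)*(x^2 + 3))/(x^2 + 3)^3
Second-derivative test at each critical point:
  f''(-8.3589) = 0.0016 > 0 → local minimum
  f''(0.3589) = -0.8905 < 0 → local maximum

Critical points: x = -sqrt(19) - 4 ≈ -8.3589 (local minimum); x = -4 + sqrt(19) ≈ 0.3589 (local maximum)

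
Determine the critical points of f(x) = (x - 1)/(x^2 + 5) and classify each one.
f'(x) = (x^2 - 2*x*(x - 1) + 5)/(x^2 + 5)^2

Solve f'(x) = 0:
  f'(x) = -(x^2 - 2*x - 5)/(x^2 + 5)^2; the denominator is positive wherever f is defined, so f'(x) = 0 ⇔ -x^2 + 2*x + 5 = 0.
  x^2 - 2*x - 5 = 0 has no rational roots; quadratic formula: x = (2 ± √24)/2.
  ⇒ x = 1 - sqrt(6) ≈ -1.4495, 1 + sqrt(6) ≈ 3.4495

f''(x) = 2*(4*x^2*(x - 1) + (1 - 3*x)*(x^2 + 5))/(x^2 + 5)^3
Second-derivative test at each critical point:
  f''(-1.4495) = 0.0972 > 0 → local minimum
  f''(3.4495) = -0.0172 < 0 → local maximum

Critical points: x = 1 - sqrt(6) ≈ -1.4495 (local minimum); x = 1 + sqrt(6) ≈ 3.4495 (local maximum)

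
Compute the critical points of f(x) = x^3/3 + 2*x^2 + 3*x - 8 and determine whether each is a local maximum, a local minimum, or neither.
f'(x) = x^2 + 4*x + 3

Solve f'(x) = 0:
  Factor: x^2 + 4*x + 3 = (x + 1)*(x + 3) = 0.
  ⇒ x = -3, -1

f''(x) = 2*x + 4
Second-derivative test at each critical point:
  f''(-3) = -2 < 0 → local maximum
  f''(-1) = 2 > 0 → local minimum

Critical points: x = -3 (local maximum); x = -1 (local minimum)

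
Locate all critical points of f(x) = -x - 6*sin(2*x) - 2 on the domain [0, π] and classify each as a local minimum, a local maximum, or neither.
f'(x) = 24*sin(x)^2 - 13

Solve f'(x) = 0 on [0, π]:
  f'(x) = 0 ⇔ cos(2*x) = -1/12, i.e. 2*x = ±arccos(-1/12) + 2nπ; keep the solutions lying in [0, π].
  ⇒ x = acos(-1/12)/2 ≈ 0.8271, pi - acos(-1/12)/2 ≈ 2.3145

f''(x) = 24*sin(2*x)
Second-derivative test at each critical point:
  f''(0.8271) = 23.9165 > 0 → local minimum
  f''(2.3145) = -23.9165 < 0 → local maximum

Critical points: x = acos(-1/12)/2 ≈ 0.8271 (local minimum); x = pi - acos(-1/12)/2 ≈ 2.3145 (local maximum)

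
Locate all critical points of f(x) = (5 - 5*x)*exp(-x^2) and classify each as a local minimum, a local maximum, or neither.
f'(x) = 5*(2*x*(x - 1) - 1)*exp(-x^2)

Solve f'(x) = 0:
  f'(x) = (10*x^2 - 10*x - 5)·exp(-x^2) and exp(-x^2) > 0 for every x, so f'(x) = 0 ⇔ 10*x^2 - 10*x - 5 = 0.
  Factor: 10*x^2 - 10*x - 5 = 5*(2*x^2 - 2*x - 1); 2*x^2 - 2*x - 1 = 0 has no rational roots; quadratic formula: x = (2 ± √12)/4.
  ⇒ x = 1/2 - sqrt(3)/2 ≈ -0.3660, 1/2 + sqrt(3)/2 ≈ 1.3660

f''(x) = 10*(2*x^2*(1 - x) + 3*x - 1)*exp(-x^2)
Second-derivative test at each critical point:
  f''(-0.3660) = -15.1487 < 0 → local maximum
  f''(1.3660) = 2.6801 > 0 → local minimum

Critical points: x = 1/2 - sqrt(3)/2 ≈ -0.3660 (local maximum); x = 1/2 + sqrt(3)/2 ≈ 1.3660 (local minimum)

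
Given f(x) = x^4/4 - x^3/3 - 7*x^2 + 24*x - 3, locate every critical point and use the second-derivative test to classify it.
f'(x) = x^3 - x^2 - 14*x + 24

Solve f'(x) = 0:
  Factor: x^3 - x^2 - 14*x + 24 = (x - 3)*(x - 2)*(x + 4) = 0.
  ⇒ x = -4, 2, 3

f''(x) = 3*x^2 - 2*x - 14
Second-derivative test at each critical point:
  f''(-4) = 42 > 0 → local minimum
  f''(2) = -6 < 0 → local maximum
  f''(3) = 7 > 0 → local minimum

Critical points: x = -4 (local minimum); x = 2 (local maximum); x = 3 (local minimum)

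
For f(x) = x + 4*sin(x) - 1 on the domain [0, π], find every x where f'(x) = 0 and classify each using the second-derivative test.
f'(x) = 4*cos(x) + 1

Solve f'(x) = 0 on [0, π]:
  f'(x) = 0 ⇔ cos(x) = -1/4, i.e. x = ±arccos(-1/4) + 2nπ; keep the solutions lying in [0, π].
  ⇒ x = acos(-1/4) ≈ 1.8235

f''(x) = -4*sin(x)
Second-derivative test at each critical point:
  f''(1.8235) = -3.8730 < 0 → local maximum

Critical points: x = acos(-1/4) ≈ 1.8235 (local maximum)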